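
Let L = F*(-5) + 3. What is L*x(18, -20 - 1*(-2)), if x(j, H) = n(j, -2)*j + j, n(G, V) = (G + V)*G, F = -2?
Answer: 67626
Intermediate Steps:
n(G, V) = G*(G + V)
x(j, H) = j + j²*(-2 + j) (x(j, H) = (j*(j - 2))*j + j = (j*(-2 + j))*j + j = j²*(-2 + j) + j = j + j²*(-2 + j))
L = 13 (L = -2*(-5) + 3 = 10 + 3 = 13)
L*x(18, -20 - 1*(-2)) = 13*(18*(1 + 18*(-2 + 18))) = 13*(18*(1 + 18*16)) = 13*(18*(1 + 288)) = 13*(18*289) = 13*5202 = 67626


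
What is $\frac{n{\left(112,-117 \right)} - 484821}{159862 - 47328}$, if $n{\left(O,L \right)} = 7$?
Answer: $- \frac{242407}{56267} \approx -4.3082$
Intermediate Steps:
$\frac{n{\left(112,-117 \right)} - 484821}{159862 - 47328} = \frac{7 - 484821}{159862 - 47328} = - \frac{484814}{159862 - 47328} = - \frac{484814}{112534} = \left(-484814\right) \frac{1}{112534} = - \frac{242407}{56267}$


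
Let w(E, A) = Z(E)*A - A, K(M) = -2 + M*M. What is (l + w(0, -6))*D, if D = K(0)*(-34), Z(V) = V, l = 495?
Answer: 34068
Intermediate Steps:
K(M) = -2 + M²
w(E, A) = -A + A*E (w(E, A) = E*A - A = A*E - A = -A + A*E)
D = 68 (D = (-2 + 0²)*(-34) = (-2 + 0)*(-34) = -2*(-34) = 68)
(l + w(0, -6))*D = (495 - 6*(-1 + 0))*68 = (495 - 6*(-1))*68 = (495 + 6)*68 = 501*68 = 34068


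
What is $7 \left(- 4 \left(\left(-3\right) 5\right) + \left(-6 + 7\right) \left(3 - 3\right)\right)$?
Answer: $420$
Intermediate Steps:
$7 \left(- 4 \left(\left(-3\right) 5\right) + \left(-6 + 7\right) \left(3 - 3\right)\right) = 7 \left(\left(-4\right) \left(-15\right) + 1 \cdot 0\right) = 7 \left(60 + 0\right) = 7 \cdot 60 = 420$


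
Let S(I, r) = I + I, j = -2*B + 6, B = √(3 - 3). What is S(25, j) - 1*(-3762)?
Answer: 3812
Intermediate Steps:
B = 0 (B = √0 = 0)
j = 6 (j = -2*0 + 6 = 0 + 6 = 6)
S(I, r) = 2*I
S(25, j) - 1*(-3762) = 2*25 - 1*(-3762) = 50 + 3762 = 3812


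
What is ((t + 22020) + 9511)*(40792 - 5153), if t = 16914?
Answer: 1726531355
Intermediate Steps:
((t + 22020) + 9511)*(40792 - 5153) = ((16914 + 22020) + 9511)*(40792 - 5153) = (38934 + 9511)*35639 = 48445*35639 = 1726531355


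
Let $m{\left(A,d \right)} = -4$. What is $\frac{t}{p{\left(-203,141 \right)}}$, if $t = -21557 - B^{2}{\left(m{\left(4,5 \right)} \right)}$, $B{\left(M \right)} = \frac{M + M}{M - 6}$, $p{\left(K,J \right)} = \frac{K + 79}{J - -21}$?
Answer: $\frac{43654221}{1550} \approx 28164.0$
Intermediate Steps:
$p{\left(K,J \right)} = \frac{79 + K}{21 + J}$ ($p{\left(K,J \right)} = \frac{79 + K}{J + \left(-118 + 139\right)} = \frac{79 + K}{J + 21} = \frac{79 + K}{21 + J}$)
$B{\left(M \right)} = \frac{2 M}{-6 + M}$
$t = - \frac{538941}{25}$ ($t = -21557 - \left(2 \left(-4\right) \frac{1}{-6 - 4}\right)^{2} = -21557 - \left(2 \left(-4\right) \frac{1}{-10}\right)^{2} = -21557 - \left(2 \left(-4\right) \left(- \frac{1}{10}\right)\right)^{2} = -21557 - \left(\frac{4}{5}\right)^{2} = -21557 - \frac{16}{25} = - \frac{538941}{25} \approx -21558.0$)
$\frac{t}{p{\left(-203,141 \right)}} = - \frac{538941}{25 \frac{79 - 203}{21 + 141}} = - \frac{538941}{25 \cdot \frac{1}{162} \left(-124\right)} = - \frac{538941}{25 \left(- \frac{62}{81}\right)} = \left(- \frac{538941}{25}\right) \left(- \frac{81}{62}\right) = \frac{43654221}{1550}$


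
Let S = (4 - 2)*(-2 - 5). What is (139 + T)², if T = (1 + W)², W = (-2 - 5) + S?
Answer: 290521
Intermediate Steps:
S = -14 (S = 2*(-7) = -14)
W = -21 (W = (-2 - 5) - 14 = -7 - 14 = -21)
T = 400 (T = (1 - 21)² = (-20)² = 400)
(139 + T)² = (139 + 400)² = 539² = 290521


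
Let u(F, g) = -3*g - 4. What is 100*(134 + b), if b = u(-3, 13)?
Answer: 9100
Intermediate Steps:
u(F, g) = -4 - 3*g
b = -43 (b = -4 - 3*13 = -4 - 39 = -43)
100*(134 + b) = 100*(134 - 43) = 100*91 = 9100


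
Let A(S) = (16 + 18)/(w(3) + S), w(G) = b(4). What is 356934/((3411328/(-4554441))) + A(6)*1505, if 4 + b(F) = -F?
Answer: -856456835387/1705664 ≈ -5.0213e+5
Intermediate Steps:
b(F) = -4 - F
w(G) = -8 (w(G) = -4 - 1*4 = -4 - 4 = -8)
A(S) = 34/(-8 + S) (A(S) = (16 + 18)/(-8 + S) = 34/(-8 + S))
356934/((3411328/(-4554441))) + A(6)*1505 = 356934/((3411328/(-4554441))) + (34/(-8 + 6))*1505 = 356934/((3411328*(-1/4554441))) + (34/(-2))*1505 = 356934/(-3411328/4554441) + (34*(-½))*1505 = 356934*(-4554441/3411328) - 17*1505 = -812817421947/1705664 - 25585 = -856456835387/1705664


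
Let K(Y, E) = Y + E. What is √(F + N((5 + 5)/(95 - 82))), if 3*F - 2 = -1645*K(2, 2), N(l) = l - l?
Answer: I*√19734/3 ≈ 46.826*I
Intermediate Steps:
K(Y, E) = E + Y
N(l) = 0
F = -6578/3 (F = ⅔ + (-1645*(2 + 2))/3 = ⅔ + (-1645*4)/3 = ⅔ + (⅓)*(-6580) = ⅔ - 6580/3 = -6578/3 ≈ -2192.7)
√(F + N((5 + 5)/(95 - 82))) = √(-6578/3 + 0) = √(-6578/3) = I*√19734/3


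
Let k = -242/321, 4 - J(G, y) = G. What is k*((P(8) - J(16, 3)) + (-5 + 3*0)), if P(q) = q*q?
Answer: -17182/321 ≈ -53.526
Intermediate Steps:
J(G, y) = 4 - G
k = -242/321 (k = -242*1/321 = -242/321 ≈ -0.75389)
P(q) = q²
k*((P(8) - J(16, 3)) + (-5 + 3*0)) = -242*((8² - (4 - 1*16)) + (-5 + 3*0))/321 = -242*((64 - (4 - 16)) + (-5 + 0))/321 = -242*((64 - 1*(-12)) - 5)/321 = -242*((64 + 12) - 5)/321 = -242*(76 - 5)/321 = -242/321*71 = -17182/321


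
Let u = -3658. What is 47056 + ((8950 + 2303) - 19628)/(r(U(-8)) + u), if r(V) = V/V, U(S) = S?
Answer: 172092167/3657 ≈ 47058.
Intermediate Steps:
r(V) = 1
47056 + ((8950 + 2303) - 19628)/(r(U(-8)) + u) = 47056 + ((8950 + 2303) - 19628)/(1 - 3658) = 47056 + (11253 - 19628)/(-3657) = 47056 - 8375*(-1/3657) = 47056 + 8375/3657 = 172092167/3657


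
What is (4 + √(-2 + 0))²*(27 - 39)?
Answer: -168 - 96*I*√2 ≈ -168.0 - 135.76*I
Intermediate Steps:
(4 + √(-2 + 0))²*(27 - 39) = (4 + √(-2))²*(-12) = (4 + I*√2)²*(-12) = -12*(4 + I*√2)²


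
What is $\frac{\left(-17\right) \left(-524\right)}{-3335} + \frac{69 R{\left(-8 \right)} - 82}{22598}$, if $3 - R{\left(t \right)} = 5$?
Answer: $- \frac{101018342}{37682165} \approx -2.6808$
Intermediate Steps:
$R{\left(t \right)} = -2$ ($R{\left(t \right)} = 3 - 5 = -2$)
$\frac{\left(-17\right) \left(-524\right)}{-3335} + \frac{69 R{\left(-8 \right)} - 82}{22598} = \frac{\left(-17\right) \left(-524\right)}{-3335} + \frac{69 \left(-2\right) - 82}{22598} = 8908 \left(- \frac{1}{3335}\right) + \left(-138 - 82\right) \frac{1}{22598} = - \frac{8908}{3335} - \frac{110}{11299} = - \frac{101018342}{37682165}$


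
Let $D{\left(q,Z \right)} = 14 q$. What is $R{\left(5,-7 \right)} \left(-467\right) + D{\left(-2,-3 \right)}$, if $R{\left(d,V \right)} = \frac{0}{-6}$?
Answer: $-28$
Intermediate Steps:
$R{\left(d,V \right)} = 0$ ($R{\left(d,V \right)} = 0 \left(- \frac{1}{6}\right) = 0$)
$R{\left(5,-7 \right)} \left(-467\right) + D{\left(-2,-3 \right)} = 0 \left(-467\right) + 14 \left(-2\right) = 0 - 28 = -28$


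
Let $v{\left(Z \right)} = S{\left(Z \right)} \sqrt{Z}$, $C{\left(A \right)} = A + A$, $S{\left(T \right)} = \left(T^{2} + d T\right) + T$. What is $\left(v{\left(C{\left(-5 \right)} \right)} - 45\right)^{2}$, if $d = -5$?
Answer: $-193975 - 12600 i \sqrt{10} \approx -1.9398 \cdot 10^{5} - 39845.0 i$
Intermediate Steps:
$S{\left(T \right)} = T^{2} - 4 T$ ($S{\left(T \right)} = \left(T^{2} - 5 T\right) + T = T^{2} - 4 T$)
$C{\left(A \right)} = 2 A$
$v{\left(Z \right)} = Z^{\frac{3}{2}} \left(-4 + Z\right)$ ($v{\left(Z \right)} = Z \left(-4 + Z\right) \sqrt{Z} = Z^{\frac{3}{2}} \left(-4 + Z\right)$)
$\left(v{\left(C{\left(-5 \right)} \right)} - 45\right)^{2} = \left(\left(2 \left(-5\right)\right)^{\frac{3}{2}} \left(-4 + 2 \left(-5\right)\right) - 45\right)^{2} = \left(\left(-10\right)^{\frac{3}{2}} \left(-4 - 10\right) - 45\right)^{2} = \left(- 10 i \sqrt{10} \left(-14\right) - 45\right)^{2} = \left(140 i \sqrt{10} - 45\right)^{2} = \left(-45 + 140 i \sqrt{10}\right)^{2}$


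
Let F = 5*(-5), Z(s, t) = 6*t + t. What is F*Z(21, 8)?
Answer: -1400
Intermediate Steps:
Z(s, t) = 7*t
F = -25
F*Z(21, 8) = -175*8 = -25*56 = -1400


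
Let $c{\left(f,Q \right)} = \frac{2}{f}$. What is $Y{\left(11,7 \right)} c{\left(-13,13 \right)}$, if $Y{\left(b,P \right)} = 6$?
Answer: $- \frac{12}{13} \approx -0.92308$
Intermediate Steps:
$Y{\left(11,7 \right)} c{\left(-13,13 \right)} = 6 \frac{2}{-13} = 6 \cdot 2 \left(- \frac{1}{13}\right) = 6 \left(- \frac{2}{13}\right) = - \frac{12}{13}$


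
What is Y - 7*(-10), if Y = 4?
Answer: 74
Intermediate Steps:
Y - 7*(-10) = 4 - 7*(-10) = 4 + 70 = 74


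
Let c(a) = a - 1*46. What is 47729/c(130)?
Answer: 47729/84 ≈ 568.20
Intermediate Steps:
c(a) = -46 + a (c(a) = a - 46 = -46 + a)
47729/c(130) = 47729/(-46 + 130) = 47729/84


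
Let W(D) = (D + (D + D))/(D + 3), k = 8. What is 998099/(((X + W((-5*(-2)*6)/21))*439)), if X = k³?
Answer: 40922059/9241828 ≈ 4.4279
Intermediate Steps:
X = 512 (X = 8³ = 512)
W(D) = 3*D/(3 + D) (W(D) = (D + 2*D)/(3 + D) = (3*D)/(3 + D) = 3*D/(3 + D))
998099/(((X + W((-5*(-2)*6)/21))*439)) = 998099/(((512 + 3*((-5*(-2)*6)/21)/(3 + (-5*(-2)*6)/21))*439)) = 998099/(((512 + 3*((10*6)*(1/21))/(3 + (10*6)*(1/21)))*439)) = 998099/(((512 + 3*(60*(1/21))/(3 + 60*(1/21)))*439)) = 998099/(((512 + 3*(20/7)/(3 + 20/7))*439)) = 998099/(((512 + 3*(20/7)/(41/7))*439)) = 998099/(((512 + 3*(20/7)*(7/41))*439)) = 998099/(((512 + 60/41)*439)) = 998099/(((21052/41)*439)) = 998099/(9241828/41) = 998099*(41/9241828) = 40922059/9241828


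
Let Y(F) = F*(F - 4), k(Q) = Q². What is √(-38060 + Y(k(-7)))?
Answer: I*√35855 ≈ 189.35*I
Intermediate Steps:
Y(F) = F*(-4 + F)
√(-38060 + Y(k(-7))) = √(-38060 + (-7)²*(-4 + (-7)²)) = √(-38060 + 49*(-4 + 49)) = √(-38060 + 49*45) = √(-38060 + 2205) = √(-35855) = I*√35855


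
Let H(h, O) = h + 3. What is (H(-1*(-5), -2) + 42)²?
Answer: 2500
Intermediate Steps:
H(h, O) = 3 + h
(H(-1*(-5), -2) + 42)² = ((3 - 1*(-5)) + 42)² = ((3 + 5) + 42)² = (8 + 42)² = 50² = 2500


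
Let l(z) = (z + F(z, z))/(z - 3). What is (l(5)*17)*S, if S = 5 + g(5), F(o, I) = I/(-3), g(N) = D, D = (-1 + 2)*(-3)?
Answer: 170/3 ≈ 56.667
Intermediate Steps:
D = -3 (D = 1*(-3) = -3)
g(N) = -3
F(o, I) = -I/3 (F(o, I) = I*(-1/3) = -I/3)
l(z) = 2*z/(3*(-3 + z)) (l(z) = (z - z/3)/(z - 3) = (2*z/3)/(-3 + z) = 2*z/(3*(-3 + z)))
S = 2 (S = 5 - 3 = 2)
(l(5)*17)*S = (((2/3)*5/(-3 + 5))*17)*2 = (((2/3)*5/2)*17)*2 = (((2/3)*5*(1/2))*17)*2 = ((5/3)*17)*2 = (85/3)*2 = 170/3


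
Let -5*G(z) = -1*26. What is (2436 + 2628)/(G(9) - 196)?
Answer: -4220/159 ≈ -26.541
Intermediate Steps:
G(z) = 26/5 (G(z) = -(-1)*26/5 = -1/5*(-26) = 26/5)
(2436 + 2628)/(G(9) - 196) = (2436 + 2628)/(26/5 - 196) = 5064/(-954/5) = 5064*(-5/954) = -4220/159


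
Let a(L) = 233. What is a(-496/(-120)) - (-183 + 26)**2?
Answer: -24416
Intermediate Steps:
a(-496/(-120)) - (-183 + 26)**2 = 233 - (-183 + 26)**2 = 233 - 1*(-157)**2 = 233 - 1*24649 = 233 - 24649 = -24416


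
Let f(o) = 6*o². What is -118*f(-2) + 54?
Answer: -2778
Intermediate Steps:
-118*f(-2) + 54 = -708*(-2)² + 54 = -708*4 + 54 = -118*24 + 54 = -2832 + 54 = -2778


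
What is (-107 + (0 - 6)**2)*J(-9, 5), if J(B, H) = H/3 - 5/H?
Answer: -142/3 ≈ -47.333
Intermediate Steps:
J(B, H) = -5/H + H/3 (J(B, H) = H*(1/3) - 5/H = H/3 - 5/H = -5/H + H/3)
(-107 + (0 - 6)**2)*J(-9, 5) = (-107 + (0 - 6)**2)*(-5/5 + (1/3)*5) = (-107 + (-6)**2)*(-5*1/5 + 5/3) = (-107 + 36)*(-1 + 5/3) = -71*2/3 = -142/3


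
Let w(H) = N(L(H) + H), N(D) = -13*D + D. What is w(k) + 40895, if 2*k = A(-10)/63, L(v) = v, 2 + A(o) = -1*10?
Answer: 286281/7 ≈ 40897.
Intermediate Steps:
A(o) = -12 (A(o) = -2 - 1*10 = -2 - 10 = -12)
k = -2/21 (k = (-12/63)/2 = (-12*1/63)/2 = (½)*(-4/21) = -2/21 ≈ -0.095238)
N(D) = -12*D
w(H) = -24*H (w(H) = -12*(H + H) = -24*H)
w(k) + 40895 = -24*(-2/21) + 40895 = 16/7 + 40895 = 286281/7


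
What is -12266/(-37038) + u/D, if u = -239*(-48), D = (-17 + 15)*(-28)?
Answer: 26599177/129633 ≈ 205.19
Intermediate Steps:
D = 56 (D = -2*(-28) = 56)
u = 11472
-12266/(-37038) + u/D = -12266/(-37038) + 11472/56 = -12266*(-1/37038) + 11472*(1/56) = 6133/18519 + 1434/7 = 26599177/129633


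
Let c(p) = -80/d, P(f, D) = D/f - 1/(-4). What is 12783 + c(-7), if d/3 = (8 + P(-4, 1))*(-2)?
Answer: 38354/3 ≈ 12785.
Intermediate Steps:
P(f, D) = ¼ + D/f (P(f, D) = D/f - 1*(-¼) = D/f + ¼ = ¼ + D/f)
d = -48 (d = 3*((8 + (1 + (¼)*(-4))/(-4))*(-2)) = 3*((8 - (1 - 1)/4)*(-2)) = 3*((8 - ¼*0)*(-2)) = 3*((8 + 0)*(-2)) = 3*(8*(-2)) = 3*(-16) = -48)
c(p) = 5/3 (c(p) = -80/(-48) = -80*(-1/48) = 5/3)
12783 + c(-7) = 12783 + 5/3 = 38354/3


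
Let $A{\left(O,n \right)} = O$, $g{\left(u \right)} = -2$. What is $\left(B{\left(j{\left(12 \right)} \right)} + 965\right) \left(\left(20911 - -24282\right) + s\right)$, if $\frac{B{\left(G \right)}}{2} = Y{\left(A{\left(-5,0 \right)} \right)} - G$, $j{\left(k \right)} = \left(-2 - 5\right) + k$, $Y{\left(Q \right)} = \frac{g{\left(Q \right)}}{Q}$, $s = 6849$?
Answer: $\frac{248708718}{5} \approx 4.9742 \cdot 10^{7}$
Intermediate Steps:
$Y{\left(Q \right)} = - \frac{2}{Q}$
$j{\left(k \right)} = -7 + k$
$B{\left(G \right)} = \frac{4}{5} - 2 G$ ($B{\left(G \right)} = 2 \left(- \frac{2}{-5} - G\right) = 2 \left(\left(-2\right) \left(- \frac{1}{5}\right) - G\right) = 2 \left(\frac{2}{5} - G\right) = \frac{4}{5} - 2 G$)
$\left(B{\left(j{\left(12 \right)} \right)} + 965\right) \left(\left(20911 - -24282\right) + s\right) = \left(\left(\frac{4}{5} - 2 \left(-7 + 12\right)\right) + 965\right) \left(\left(20911 - -24282\right) + 6849\right) = \left(\left(\frac{4}{5} - 10\right) + 965\right) \left(\left(20911 + 24282\right) + 6849\right) = \left(\left(\frac{4}{5} - 10\right) + 965\right) \left(45193 + 6849\right) = \left(- \frac{46}{5} + 965\right) 52042 = \frac{4779}{5} \cdot 52042 = \frac{248708718}{5}$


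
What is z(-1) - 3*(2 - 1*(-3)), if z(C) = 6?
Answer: -9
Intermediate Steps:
z(-1) - 3*(2 - 1*(-3)) = 6 - 3*(2 - 1*(-3)) = 6 - 3*(2 + 3) = 6 - 3*5 = 6 - 15 = -9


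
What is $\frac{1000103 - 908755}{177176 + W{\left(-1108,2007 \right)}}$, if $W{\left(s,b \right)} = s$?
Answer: $\frac{22837}{44017} \approx 0.51882$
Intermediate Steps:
$\frac{1000103 - 908755}{177176 + W{\left(-1108,2007 \right)}} = \frac{1000103 - 908755}{177176 - 1108} = \frac{91348}{176068} = 91348 \cdot \frac{1}{176068} = \frac{22837}{44017}$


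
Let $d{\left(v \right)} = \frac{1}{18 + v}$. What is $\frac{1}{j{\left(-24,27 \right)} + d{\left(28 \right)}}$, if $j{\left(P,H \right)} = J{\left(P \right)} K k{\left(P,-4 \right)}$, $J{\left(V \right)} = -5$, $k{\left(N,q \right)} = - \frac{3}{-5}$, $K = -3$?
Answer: $\frac{46}{415} \approx 0.11084$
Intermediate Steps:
$k{\left(N,q \right)} = \frac{3}{5}$ ($k{\left(N,q \right)} = \left(-3\right) \left(- \frac{1}{5}\right) = \frac{3}{5}$)
$j{\left(P,H \right)} = 9$ ($j{\left(P,H \right)} = \left(-5\right) \left(-3\right) \frac{3}{5} = 15 \cdot \frac{3}{5} = 9$)
$\frac{1}{j{\left(-24,27 \right)} + d{\left(28 \right)}} = \frac{1}{9 + \frac{1}{18 + 28}} = \frac{1}{9 + \frac{1}{46}} = \frac{1}{\frac{415}{46}} = \frac{46}{415}$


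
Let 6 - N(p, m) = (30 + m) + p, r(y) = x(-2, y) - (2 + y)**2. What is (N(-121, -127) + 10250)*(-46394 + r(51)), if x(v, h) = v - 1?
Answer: -515383644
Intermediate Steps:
x(v, h) = -1 + v
r(y) = -3 - (2 + y)**2 (r(y) = (-1 - 2) - (2 + y)**2 = -3 - (2 + y)**2)
N(p, m) = -24 - m - p (N(p, m) = 6 - ((30 + m) + p) = 6 - (30 + m + p) = 6 + (-30 - m - p) = -24 - m - p)
(N(-121, -127) + 10250)*(-46394 + r(51)) = ((-24 - 1*(-127) - 1*(-121)) + 10250)*(-46394 + (-3 - (2 + 51)**2)) = ((-24 + 127 + 121) + 10250)*(-46394 + (-3 - 1*53**2)) = (224 + 10250)*(-46394 + (-3 - 1*2809)) = 10474*(-46394 + (-3 - 2809)) = 10474*(-46394 - 2812) = 10474*(-49206) = -515383644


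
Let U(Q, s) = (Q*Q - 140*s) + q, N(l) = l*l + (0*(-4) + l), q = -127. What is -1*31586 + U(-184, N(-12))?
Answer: -16337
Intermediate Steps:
N(l) = l + l² (N(l) = l² + (0 + l) = l² + l = l + l²)
U(Q, s) = -127 + Q² - 140*s (U(Q, s) = (Q*Q - 140*s) - 127 = (Q² - 140*s) - 127 = -127 + Q² - 140*s)
-1*31586 + U(-184, N(-12)) = -1*31586 + (-127 + (-184)² - (-1680)*(1 - 12)) = -31586 + (-127 + 33856 - (-1680)*(-11)) = -31586 + (-127 + 33856 - 140*132) = -31586 + (-127 + 33856 - 18480) = -31586 + 15249 = -16337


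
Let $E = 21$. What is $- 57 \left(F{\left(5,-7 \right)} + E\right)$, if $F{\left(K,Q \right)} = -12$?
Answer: $-513$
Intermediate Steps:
$- 57 \left(F{\left(5,-7 \right)} + E\right) = - 57 \left(-12 + 21\right) = \left(-57\right) 9 = -513$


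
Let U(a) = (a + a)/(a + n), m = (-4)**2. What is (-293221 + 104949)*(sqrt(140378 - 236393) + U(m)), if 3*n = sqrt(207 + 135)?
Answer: -48197632/109 + 3012352*sqrt(38)/109 - 188272*I*sqrt(96015) ≈ -2.7182e+5 - 5.8338e+7*I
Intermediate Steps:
m = 16
n = sqrt(38) (n = sqrt(207 + 135)/3 = sqrt(342)/3 = (3*sqrt(38))/3 = sqrt(38) ≈ 6.1644)
U(a) = 2*a/(a + sqrt(38)) (U(a) = (a + a)/(a + sqrt(38)) = (2*a)/(a + sqrt(38)) = 2*a/(a + sqrt(38)))
(-293221 + 104949)*(sqrt(140378 - 236393) + U(m)) = (-293221 + 104949)*(sqrt(140378 - 236393) + 2*16/(16 + sqrt(38))) = -188272*(sqrt(-96015) + 32/(16 + sqrt(38))) = -188272*(I*sqrt(96015) + 32/(16 + sqrt(38))) = -188272*(32/(16 + sqrt(38)) + I*sqrt(96015)) = -6024704/(16 + sqrt(38)) - 188272*I*sqrt(96015)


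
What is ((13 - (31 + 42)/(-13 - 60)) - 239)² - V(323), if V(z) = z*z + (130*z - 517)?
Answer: -95177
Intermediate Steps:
V(z) = -517 + z² + 130*z (V(z) = z² + (-517 + 130*z) = -517 + z² + 130*z)
((13 - (31 + 42)/(-13 - 60)) - 239)² - V(323) = ((13 - (31 + 42)/(-13 - 60)) - 239)² - (-517 + 323² + 130*323) = ((13 - 73/(-73)) - 239)² - (-517 + 104329 + 41990) = ((13 - 73*(-1)/73) - 239)² - 1*145802 = ((13 - 1*(-1)) - 239)² - 145802 = ((13 + 1) - 239)² - 145802 = (14 - 239)² - 145802 = (-225)² - 145802 = 50625 - 145802 = -95177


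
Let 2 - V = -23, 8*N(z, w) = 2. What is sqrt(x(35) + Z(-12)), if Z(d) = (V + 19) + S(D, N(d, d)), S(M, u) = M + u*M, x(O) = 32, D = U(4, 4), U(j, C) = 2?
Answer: sqrt(314)/2 ≈ 8.8600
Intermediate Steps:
N(z, w) = 1/4 (N(z, w) = (1/8)*2 = 1/4)
D = 2
S(M, u) = M + M*u
V = 25 (V = 2 - 1*(-23) = 2 + 23 = 25)
Z(d) = 93/2 (Z(d) = (25 + 19) + 2*(1 + 1/4) = 44 + 2*(5/4) = 44 + 5/2 = 93/2)
sqrt(x(35) + Z(-12)) = sqrt(32 + 93/2) = sqrt(157/2) = sqrt(314)/2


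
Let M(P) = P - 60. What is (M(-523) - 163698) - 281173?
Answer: -445454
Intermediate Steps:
M(P) = -60 + P
(M(-523) - 163698) - 281173 = ((-60 - 523) - 163698) - 281173 = (-583 - 163698) - 281173 = -164281 - 281173 = -445454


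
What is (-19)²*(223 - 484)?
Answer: -94221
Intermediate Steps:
(-19)²*(223 - 484) = 361*(-261) = -94221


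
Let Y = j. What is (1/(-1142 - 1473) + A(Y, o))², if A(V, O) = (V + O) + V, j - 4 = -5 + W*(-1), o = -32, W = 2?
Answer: 9874595641/6838225 ≈ 1444.0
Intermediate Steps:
j = -3 (j = 4 + (-5 + 2*(-1)) = 4 + (-5 - 2) = 4 - 7 = -3)
Y = -3
A(V, O) = O + 2*V (A(V, O) = (O + V) + V = O + 2*V)
(1/(-1142 - 1473) + A(Y, o))² = (1/(-1142 - 1473) + (-32 + 2*(-3)))² = (1/(-2615) + (-32 - 6))² = (-1/2615 - 38)² = (-99371/2615)² = 9874595641/6838225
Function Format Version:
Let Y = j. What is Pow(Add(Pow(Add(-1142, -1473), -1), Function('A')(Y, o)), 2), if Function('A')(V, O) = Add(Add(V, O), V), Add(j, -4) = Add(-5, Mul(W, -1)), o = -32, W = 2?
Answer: Rational(9874595641, 6838225) ≈ 1444.0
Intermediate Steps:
j = -3 (j = Add(4, Add(-5, Mul(2, -1))) = Add(4, Add(-5, -2)) = Add(4, -7) = -3)
Y = -3
Function('A')(V, O) = Add(O, Mul(2, V)) (Function('A')(V, O) = Add(Add(O, V), V) = Add(O, Mul(2, V)))
Pow(Add(Pow(Add(-1142, -1473), -1), Function('A')(Y, o)), 2) = Pow(Add(Pow(Add(-1142, -1473), -1), Add(-32, Mul(2, -3))), 2) = Pow(Add(Pow(-2615, -1), Add(-32, -6)), 2) = Pow(Add(Rational(-1, 2615), -38), 2) = Pow(Rational(-99371, 2615), 2) = Rational(9874595641, 6838225)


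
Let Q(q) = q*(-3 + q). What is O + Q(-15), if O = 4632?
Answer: 4902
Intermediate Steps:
O + Q(-15) = 4632 - 15*(-3 - 15) = 4632 - 15*(-18) = 4632 + 270 = 4902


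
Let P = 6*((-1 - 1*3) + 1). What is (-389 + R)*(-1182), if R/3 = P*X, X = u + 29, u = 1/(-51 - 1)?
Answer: 30024573/13 ≈ 2.3096e+6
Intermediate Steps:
u = -1/52 (u = 1/(-52) = -1/52 ≈ -0.019231)
X = 1507/52 (X = -1/52 + 29 = 1507/52 ≈ 28.981)
P = -18 (P = 6*((-1 - 3) + 1) = 6*(-4 + 1) = 6*(-3) = -18)
R = -40689/26 (R = 3*(-18*1507/52) = 3*(-13563/26) = -40689/26 ≈ -1565.0)
(-389 + R)*(-1182) = (-389 - 40689/26)*(-1182) = -50803/26*(-1182) = 30024573/13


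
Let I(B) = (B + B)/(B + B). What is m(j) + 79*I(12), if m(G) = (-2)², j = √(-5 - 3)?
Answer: 83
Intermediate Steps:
I(B) = 1 (I(B) = (2*B)/((2*B)) = (2*B)*(1/(2*B)) = 1)
j = 2*I*√2 (j = √(-8) = 2*I*√2 ≈ 2.8284*I)
m(G) = 4
m(j) + 79*I(12) = 4 + 79*1 = 4 + 79 = 83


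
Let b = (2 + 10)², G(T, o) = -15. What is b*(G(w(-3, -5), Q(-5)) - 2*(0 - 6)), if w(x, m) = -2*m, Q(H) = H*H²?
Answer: -432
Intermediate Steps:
Q(H) = H³
b = 144 (b = 12² = 144)
b*(G(w(-3, -5), Q(-5)) - 2*(0 - 6)) = 144*(-15 - 2*(0 - 6)) = 144*(-15 - 2*(-6)) = 144*(-15 + 12) = 144*(-3) = -432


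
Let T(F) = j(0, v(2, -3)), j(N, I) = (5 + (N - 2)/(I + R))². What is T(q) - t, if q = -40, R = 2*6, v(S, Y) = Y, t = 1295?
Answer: -103046/81 ≈ -1272.2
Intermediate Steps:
R = 12
j(N, I) = (5 + (-2 + N)/(12 + I))² (j(N, I) = (5 + (N - 2)/(I + 12))² = (5 + (-2 + N)/(12 + I))²)
T(F) = 1849/81 (T(F) = (58 + 0 + 5*(-3))²/(12 - 3)² = (58 + 0 - 15)²/9² = (1/81)*43² = (1/81)*1849 = 1849/81)
T(q) - t = 1849/81 - 1*1295 = 1849/81 - 1295 = -103046/81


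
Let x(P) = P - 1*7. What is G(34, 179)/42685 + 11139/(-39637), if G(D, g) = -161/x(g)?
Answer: -81786914537/291007719340 ≈ -0.28105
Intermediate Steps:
x(P) = -7 + P (x(P) = P - 7 = -7 + P)
G(D, g) = -161/(-7 + g)
G(34, 179)/42685 + 11139/(-39637) = -161/(-7 + 179)/42685 + 11139/(-39637) = -161/172*(1/42685) + 11139*(-1/39637) = -161*1/172*(1/42685) - 11139/39637 = -161/172*1/42685 - 11139/39637 = -161/7341820 - 11139/39637 = -81786914537/291007719340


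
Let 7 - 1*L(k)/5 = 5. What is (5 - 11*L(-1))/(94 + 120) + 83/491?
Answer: -33793/105074 ≈ -0.32161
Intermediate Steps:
L(k) = 10 (L(k) = 35 - 5*5 = 35 - 25 = 10)
(5 - 11*L(-1))/(94 + 120) + 83/491 = (5 - 11*10)/(94 + 120) + 83/491 = (5 - 110)/214 + 83*(1/491) = -105*1/214 + 83/491 = -105/214 + 83/491 = -33793/105074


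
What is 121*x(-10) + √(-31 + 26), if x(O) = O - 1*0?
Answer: -1210 + I*√5 ≈ -1210.0 + 2.2361*I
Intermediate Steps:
x(O) = O (x(O) = O + 0 = O)
121*x(-10) + √(-31 + 26) = 121*(-10) + √(-31 + 26) = -1210 + √(-5) = -1210 + I*√5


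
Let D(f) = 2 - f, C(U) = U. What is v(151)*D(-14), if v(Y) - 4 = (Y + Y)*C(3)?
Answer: 14560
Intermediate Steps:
v(Y) = 4 + 6*Y (v(Y) = 4 + (Y + Y)*3 = 4 + (2*Y)*3 = 4 + 6*Y)
v(151)*D(-14) = (4 + 6*151)*(2 - 1*(-14)) = (4 + 906)*(2 + 14) = 910*16 = 14560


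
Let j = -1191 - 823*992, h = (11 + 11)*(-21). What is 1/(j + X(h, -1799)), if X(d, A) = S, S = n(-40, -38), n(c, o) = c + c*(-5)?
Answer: -1/817447 ≈ -1.2233e-6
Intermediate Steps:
h = -462 (h = 22*(-21) = -462)
n(c, o) = -4*c (n(c, o) = c - 5*c = -4*c)
S = 160 (S = -4*(-40) = 160)
X(d, A) = 160
j = -817607 (j = -1191 - 816416 = -817607)
1/(j + X(h, -1799)) = 1/(-817607 + 160) = 1/(-817447) = -1/817447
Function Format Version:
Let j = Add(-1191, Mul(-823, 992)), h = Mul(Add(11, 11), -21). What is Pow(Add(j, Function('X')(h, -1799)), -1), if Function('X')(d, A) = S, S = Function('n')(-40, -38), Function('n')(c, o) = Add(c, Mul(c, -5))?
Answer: Rational(-1, 817447) ≈ -1.2233e-6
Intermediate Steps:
h = -462 (h = Mul(22, -21) = -462)
Function('n')(c, o) = Mul(-4, c) (Function('n')(c, o) = Add(c, Mul(-5, c)) = Mul(-4, c))
S = 160 (S = Mul(-4, -40) = 160)
Function('X')(d, A) = 160
j = -817607 (j = Add(-1191, -816416) = -817607)
Pow(Add(j, Function('X')(h, -1799)), -1) = Pow(Add(-817607, 160), -1) = Pow(-817447, -1) = Rational(-1, 817447)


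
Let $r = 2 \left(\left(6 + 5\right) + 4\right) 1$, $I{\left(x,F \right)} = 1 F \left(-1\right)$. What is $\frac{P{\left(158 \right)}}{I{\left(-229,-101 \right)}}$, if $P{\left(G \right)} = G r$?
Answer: $\frac{4740}{101} \approx 46.931$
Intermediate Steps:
$I{\left(x,F \right)} = - F$ ($I{\left(x,F \right)} = F \left(-1\right) = - F$)
$r = 30$ ($r = 2 \left(11 + 4\right) 1 = 2 \cdot 15 \cdot 1 = 30 \cdot 1 = 30$)
$P{\left(G \right)} = 30 G$ ($P{\left(G \right)} = G 30 = 30 G$)
$\frac{P{\left(158 \right)}}{I{\left(-229,-101 \right)}} = \frac{30 \cdot 158}{\left(-1\right) \left(-101\right)} = \frac{4740}{101}$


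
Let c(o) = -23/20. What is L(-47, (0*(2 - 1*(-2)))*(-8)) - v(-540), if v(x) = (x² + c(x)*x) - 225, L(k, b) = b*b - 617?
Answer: -292613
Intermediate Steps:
c(o) = -23/20 (c(o) = -23*1/20 = -23/20)
L(k, b) = -617 + b² (L(k, b) = b² - 617 = -617 + b²)
v(x) = -225 + x² - 23*x/20 (v(x) = (x² - 23*x/20) - 225 = -225 + x² - 23*x/20)
L(-47, (0*(2 - 1*(-2)))*(-8)) - v(-540) = (-617 + ((0*(2 - 1*(-2)))*(-8))²) - (-225 + (-540)² - 23/20*(-540)) = (-617 + ((0*(2 + 2))*(-8))²) - (-225 + 291600 + 621) = (-617 + ((0*4)*(-8))²) - 1*291996 = (-617 + (0*(-8))²) - 291996 = (-617 + 0²) - 291996 = (-617 + 0) - 291996 = -617 - 291996 = -292613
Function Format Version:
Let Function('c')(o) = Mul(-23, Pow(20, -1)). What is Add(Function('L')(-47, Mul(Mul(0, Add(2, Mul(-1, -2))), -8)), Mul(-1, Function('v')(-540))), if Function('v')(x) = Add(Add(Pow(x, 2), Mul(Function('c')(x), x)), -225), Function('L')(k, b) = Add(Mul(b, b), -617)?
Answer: -292613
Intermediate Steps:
Function('c')(o) = Rational(-23, 20) (Function('c')(o) = Mul(-23, Rational(1, 20)) = Rational(-23, 20))
Function('L')(k, b) = Add(-617, Pow(b, 2)) (Function('L')(k, b) = Add(Pow(b, 2), -617) = Add(-617, Pow(b, 2)))
Function('v')(x) = Add(-225, Pow(x, 2), Mul(Rational(-23, 20), x)) (Function('v')(x) = Add(Add(Pow(x, 2), Mul(Rational(-23, 20), x)), -225) = Add(-225, Pow(x, 2), Mul(Rational(-23, 20), x)))
Add(Function('L')(-47, Mul(Mul(0, Add(2, Mul(-1, -2))), -8)), Mul(-1, Function('v')(-540))) = Add(Add(-617, Pow(Mul(Mul(0, Add(2, Mul(-1, -2))), -8), 2)), Mul(-1, Add(-225, Pow(-540, 2), Mul(Rational(-23, 20), -540)))) = Add(Add(-617, Pow(Mul(Mul(0, Add(2, 2)), -8), 2)), Mul(-1, Add(-225, 291600, 621))) = Add(Add(-617, Pow(Mul(Mul(0, 4), -8), 2)), Mul(-1, 291996)) = Add(Add(-617, Pow(Mul(0, -8), 2)), -291996) = Add(Add(-617, Pow(0, 2)), -291996) = Add(Add(-617, 0), -291996) = Add(-617, -291996) = -292613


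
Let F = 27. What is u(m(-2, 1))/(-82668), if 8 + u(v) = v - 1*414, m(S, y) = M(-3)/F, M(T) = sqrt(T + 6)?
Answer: 211/41334 - sqrt(3)/2232036 ≈ 0.0051040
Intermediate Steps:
M(T) = sqrt(6 + T)
m(S, y) = sqrt(3)/27 (m(S, y) = sqrt(6 - 3)/27 = sqrt(3)*(1/27) = sqrt(3)/27)
u(v) = -422 + v (u(v) = -8 + (v - 1*414) = -8 + (v - 414) = -8 + (-414 + v) = -422 + v)
u(m(-2, 1))/(-82668) = (-422 + sqrt(3)/27)/(-82668) = (-422 + sqrt(3)/27)*(-1/82668) = 211/41334 - sqrt(3)/2232036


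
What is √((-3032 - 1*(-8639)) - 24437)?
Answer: I*√18830 ≈ 137.22*I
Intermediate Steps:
√((-3032 - 1*(-8639)) - 24437) = √((-3032 + 8639) - 24437) = √(5607 - 24437) = √(-18830) = I*√18830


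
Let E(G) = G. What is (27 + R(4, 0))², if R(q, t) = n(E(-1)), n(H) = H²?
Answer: 784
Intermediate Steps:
R(q, t) = 1 (R(q, t) = (-1)² = 1)
(27 + R(4, 0))² = (27 + 1)² = 28² = 784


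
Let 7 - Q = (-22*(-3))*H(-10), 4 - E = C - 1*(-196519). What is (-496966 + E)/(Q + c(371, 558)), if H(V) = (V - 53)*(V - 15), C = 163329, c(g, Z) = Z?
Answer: 171362/20677 ≈ 8.2876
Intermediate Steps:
E = -359844 (E = 4 - (163329 - 1*(-196519)) = 4 - (163329 + 196519) = 4 - 1*359848 = 4 - 359848 = -359844)
H(V) = (-53 + V)*(-15 + V)
Q = -103943 (Q = 7 - (-22*(-3))*(795 + (-10)**2 - 68*(-10)) = 7 - 66*(795 + 100 + 680) = 7 - 66*1575 = 7 - 1*103950 = 7 - 103950 = -103943)
(-496966 + E)/(Q + c(371, 558)) = (-496966 - 359844)/(-103943 + 558) = -856810/(-103385) = -856810*(-1/103385) = 171362/20677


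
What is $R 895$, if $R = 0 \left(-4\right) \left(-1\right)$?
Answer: $0$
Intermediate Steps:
$R = 0$ ($R = 0 \left(-1\right) = 0$)
$R 895 = 0 \cdot 895 = 0$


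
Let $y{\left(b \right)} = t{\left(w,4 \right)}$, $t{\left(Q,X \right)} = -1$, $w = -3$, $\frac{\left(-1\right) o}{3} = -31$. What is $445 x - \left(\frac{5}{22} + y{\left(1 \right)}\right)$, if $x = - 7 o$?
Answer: $- \frac{6373273}{22} \approx -2.8969 \cdot 10^{5}$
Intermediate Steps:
$o = 93$ ($o = \left(-3\right) \left(-31\right) = 93$)
$x = -651$ ($x = \left(-7\right) 93 = -651$)
$y{\left(b \right)} = -1$
$445 x - \left(\frac{5}{22} + y{\left(1 \right)}\right) = 445 \left(-651\right) - \left(-1 + \frac{35}{154}\right) = -289695 + \left(\left(-35\right) \frac{1}{154} + 1\right) = -289695 + \left(- \frac{5}{22} + 1\right) = -289695 + \frac{17}{22} = - \frac{6373273}{22}$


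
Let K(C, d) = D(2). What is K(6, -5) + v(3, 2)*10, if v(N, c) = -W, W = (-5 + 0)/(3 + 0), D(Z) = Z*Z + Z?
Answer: 68/3 ≈ 22.667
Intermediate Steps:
D(Z) = Z + Z**2 (D(Z) = Z**2 + Z = Z + Z**2)
W = -5/3 ≈ -1.6667
K(C, d) = 6 (K(C, d) = 2*(1 + 2) = 2*3 = 6)
v(N, c) = 5/3 (v(N, c) = -1*(-5/3) = 5/3)
K(6, -5) + v(3, 2)*10 = 6 + (5/3)*10 = 6 + 50/3 = 68/3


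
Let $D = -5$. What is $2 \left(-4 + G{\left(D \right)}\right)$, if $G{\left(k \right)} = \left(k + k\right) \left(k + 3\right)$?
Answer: $32$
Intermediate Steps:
$G{\left(k \right)} = 2 k \left(3 + k\right)$
$2 \left(-4 + G{\left(D \right)}\right) = 2 \left(-4 + 2 \left(-5\right) \left(3 - 5\right)\right) = 2 \left(-4 + 2 \left(-5\right) \left(-2\right)\right) = 2 \left(-4 + 20\right) = 2 \cdot 16 = 32$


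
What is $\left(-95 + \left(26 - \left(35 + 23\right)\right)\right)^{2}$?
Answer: $16129$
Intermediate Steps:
$\left(-95 + \left(26 - \left(35 + 23\right)\right)\right)^{2} = \left(-95 + \left(26 - 58\right)\right)^{2} = \left(-95 - 32\right)^{2} = \left(-127\right)^{2} = 16129$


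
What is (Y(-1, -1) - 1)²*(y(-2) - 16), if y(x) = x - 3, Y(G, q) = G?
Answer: -84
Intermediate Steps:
y(x) = -3 + x
(Y(-1, -1) - 1)²*(y(-2) - 16) = (-1 - 1)²*((-3 - 2) - 16) = (-2)²*(-5 - 16) = 4*(-21) = -84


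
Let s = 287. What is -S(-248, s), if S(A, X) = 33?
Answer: -33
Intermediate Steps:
-S(-248, s) = -1*33 = -33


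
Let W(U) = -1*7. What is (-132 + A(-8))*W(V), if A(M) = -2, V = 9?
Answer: 938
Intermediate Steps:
W(U) = -7
(-132 + A(-8))*W(V) = (-132 - 2)*(-7) = -134*(-7) = 938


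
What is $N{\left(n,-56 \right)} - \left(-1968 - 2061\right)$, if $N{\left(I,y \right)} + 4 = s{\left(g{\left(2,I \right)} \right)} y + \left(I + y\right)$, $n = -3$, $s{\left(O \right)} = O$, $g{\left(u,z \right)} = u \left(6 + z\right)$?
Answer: $3630$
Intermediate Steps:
$N{\left(I,y \right)} = -4 + I + y + y \left(12 + 2 I\right)$ ($N{\left(I,y \right)} = -4 + \left(2 \left(6 + I\right) y + \left(I + y\right)\right) = -4 + \left(\left(12 + 2 I\right) y + \left(I + y\right)\right) = -4 + \left(y \left(12 + 2 I\right) + \left(I + y\right)\right) = -4 + \left(I + y + y \left(12 + 2 I\right)\right) = -4 + I + y + y \left(12 + 2 I\right)$)
$N{\left(n,-56 \right)} - \left(-1968 - 2061\right) = \left(-4 - 3 - 56 + 2 \left(-56\right) \left(6 - 3\right)\right) - \left(-1968 - 2061\right) = \left(-4 - 3 - 56 + 2 \left(-56\right) 3\right) - \left(-1968 - 2061\right) = \left(-4 - 3 - 56 - 336\right) - -4029 = -399 + 4029 = 3630$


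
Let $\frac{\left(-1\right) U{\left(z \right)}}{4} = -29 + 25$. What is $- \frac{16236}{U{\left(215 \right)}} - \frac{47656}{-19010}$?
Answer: $- \frac{38485483}{38020} \approx -1012.2$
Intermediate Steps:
$U{\left(z \right)} = 16$ ($U{\left(z \right)} = - 4 \left(-29 + 25\right) = \left(-4\right) \left(-4\right) = 16$)
$- \frac{16236}{U{\left(215 \right)}} - \frac{47656}{-19010} = - \frac{16236}{16} - \frac{47656}{-19010} = \left(-16236\right) \frac{1}{16} - - \frac{23828}{9505} = - \frac{4059}{4} + \frac{23828}{9505} = - \frac{38485483}{38020}$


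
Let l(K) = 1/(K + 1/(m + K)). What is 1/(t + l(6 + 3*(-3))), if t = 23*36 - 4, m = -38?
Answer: 124/102135 ≈ 0.0012141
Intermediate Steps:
t = 824 (t = 828 - 4 = 824)
l(K) = 1/(K + 1/(-38 + K))
1/(t + l(6 + 3*(-3))) = 1/(824 + (-38 + (6 + 3*(-3)))/(1 + (6 + 3*(-3))**2 - 38*(6 + 3*(-3)))) = 1/(824 + (-38 + (6 - 9))/(1 + (6 - 9)**2 - 38*(6 - 9))) = 1/(824 + (-38 - 3)/(1 + (-3)**2 - 38*(-3))) = 1/(824 - 41/(1 + 9 + 114)) = 1/(824 - 41/124) = 1/(102135/124) = 124/102135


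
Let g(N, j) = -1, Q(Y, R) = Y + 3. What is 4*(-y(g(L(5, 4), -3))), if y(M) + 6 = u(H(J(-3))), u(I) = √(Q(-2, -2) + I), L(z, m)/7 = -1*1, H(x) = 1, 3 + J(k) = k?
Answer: 24 - 4*√2 ≈ 18.343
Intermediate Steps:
J(k) = -3 + k
L(z, m) = -7 (L(z, m) = 7*(-1*1) = 7*(-1) = -7)
Q(Y, R) = 3 + Y
u(I) = √(1 + I) (u(I) = √((3 - 2) + I) = √(1 + I))
y(M) = -6 + √2 (y(M) = -6 + √(1 + 1) = -6 + √2)
4*(-y(g(L(5, 4), -3))) = 4*(-(-6 + √2)) = 4*(6 - √2) = 24 - 4*√2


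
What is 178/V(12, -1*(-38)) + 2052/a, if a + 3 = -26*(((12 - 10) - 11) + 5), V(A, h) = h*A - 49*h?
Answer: 1433567/71003 ≈ 20.190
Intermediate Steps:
V(A, h) = -49*h + A*h (V(A, h) = A*h - 49*h = -49*h + A*h)
a = 101 (a = -3 - 26*(((12 - 10) - 11) + 5) = -3 - 26*((2 - 11) + 5) = -3 - 26*(-9 + 5) = -3 - 26*(-4) = -3 + 104 = 101)
178/V(12, -1*(-38)) + 2052/a = 178/(((-1*(-38))*(-49 + 12))) + 2052/101 = 178/((38*(-37))) + 2052*(1/101) = 178/(-1406) + 2052/101 = 178*(-1/1406) + 2052/101 = -89/703 + 2052/101 = 1433567/71003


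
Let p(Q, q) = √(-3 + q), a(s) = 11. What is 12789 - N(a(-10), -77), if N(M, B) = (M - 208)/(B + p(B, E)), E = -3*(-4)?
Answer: 946189/74 ≈ 12786.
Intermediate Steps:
E = 12
N(M, B) = (-208 + M)/(3 + B) (N(M, B) = (M - 208)/(B + √(-3 + 12)) = (-208 + M)/(B + √9) = (-208 + M)/(B + 3) = (-208 + M)/(3 + B))
12789 - N(a(-10), -77) = 12789 - (-208 + 11)/(3 - 77) = 12789 - (-197)/(-74) = 12789 - (-1)*(-197)/74 = 12789 - 1*197/74 = 12789 - 197/74 = 946189/74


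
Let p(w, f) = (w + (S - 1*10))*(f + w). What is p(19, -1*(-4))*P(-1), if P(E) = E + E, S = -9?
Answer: 0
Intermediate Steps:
P(E) = 2*E
p(w, f) = (-19 + w)*(f + w) (p(w, f) = (w + (-9 - 1*10))*(f + w) = (w + (-9 - 10))*(f + w) = (w - 19)*(f + w) = (-19 + w)*(f + w))
p(19, -1*(-4))*P(-1) = (19**2 - (-19)*(-4) - 19*19 - 1*(-4)*19)*(2*(-1)) = (361 - 19*4 - 361 + 4*19)*(-2) = (361 - 76 - 361 + 76)*(-2) = 0*(-2) = 0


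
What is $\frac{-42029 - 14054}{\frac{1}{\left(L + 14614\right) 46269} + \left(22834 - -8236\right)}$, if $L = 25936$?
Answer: $- \frac{105223370459850}{58293781006501} \approx -1.8051$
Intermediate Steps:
$\frac{-42029 - 14054}{\frac{1}{\left(L + 14614\right) 46269} + \left(22834 - -8236\right)} = \frac{-42029 - 14054}{\frac{1}{\left(25936 + 14614\right) 46269} + \left(22834 - -8236\right)} = - \frac{56083}{\frac{1}{40550} \cdot \frac{1}{46269} + \left(22834 + 8236\right)} = - \frac{56083}{\frac{1}{40550} \cdot \frac{1}{46269} + 31070} = - \frac{56083}{\frac{1}{1876207950} + 31070} = - \frac{56083}{\frac{58293781006501}{1876207950}} = \left(-56083\right) \frac{1876207950}{58293781006501} = - \frac{105223370459850}{58293781006501}$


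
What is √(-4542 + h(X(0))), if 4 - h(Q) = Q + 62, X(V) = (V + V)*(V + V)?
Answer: 10*I*√46 ≈ 67.823*I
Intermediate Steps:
X(V) = 4*V² (X(V) = (2*V)*(2*V) = 4*V²)
h(Q) = -58 - Q (h(Q) = 4 - (Q + 62) = 4 - (62 + Q) = 4 + (-62 - Q) = -58 - Q)
√(-4542 + h(X(0))) = √(-4542 + (-58 - 4*0²)) = √(-4542 + (-58 - 4*0)) = √(-4542 + (-58 - 1*0)) = √(-4542 + (-58 + 0)) = √(-4542 - 58) = √(-4600) = 10*I*√46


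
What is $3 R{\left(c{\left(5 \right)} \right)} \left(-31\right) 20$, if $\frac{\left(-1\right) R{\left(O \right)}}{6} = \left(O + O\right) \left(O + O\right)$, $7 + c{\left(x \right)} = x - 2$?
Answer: $714240$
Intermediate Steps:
$c{\left(x \right)} = -9 + x$ ($c{\left(x \right)} = -7 + \left(x - 2\right) = -7 + \left(-2 + x\right) = -9 + x$)
$R{\left(O \right)} = - 24 O^{2}$ ($R{\left(O \right)} = - 6 \left(O + O\right) \left(O + O\right) = - 6 \cdot 2 O 2 O = - 6 \cdot 4 O^{2} = - 24 O^{2}$)
$3 R{\left(c{\left(5 \right)} \right)} \left(-31\right) 20 = 3 \left(- 24 \left(-9 + 5\right)^{2}\right) \left(-31\right) 20 = 3 \left(- 24 \left(-4\right)^{2}\right) \left(-31\right) 20 = 3 \left(\left(-24\right) 16\right) \left(-31\right) 20 = 3 \left(-384\right) \left(-31\right) 20 = \left(-1152\right) \left(-31\right) 20 = 35712 \cdot 20 = 714240$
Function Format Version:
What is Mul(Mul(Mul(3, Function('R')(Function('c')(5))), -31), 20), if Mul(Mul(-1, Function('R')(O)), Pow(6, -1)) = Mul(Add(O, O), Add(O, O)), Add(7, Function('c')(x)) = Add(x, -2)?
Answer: 714240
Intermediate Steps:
Function('c')(x) = Add(-9, x) (Function('c')(x) = Add(-7, Add(x, -2)) = Add(-7, Add(-2, x)) = Add(-9, x))
Function('R')(O) = Mul(-24, Pow(O, 2)) (Function('R')(O) = Mul(-6, Mul(Add(O, O), Add(O, O))) = Mul(-6, Mul(Mul(2, O), Mul(2, O))) = Mul(-6, Mul(4, Pow(O, 2))) = Mul(-24, Pow(O, 2)))
Mul(Mul(Mul(3, Function('R')(Function('c')(5))), -31), 20) = Mul(Mul(Mul(3, Mul(-24, Pow(Add(-9, 5), 2))), -31), 20) = Mul(Mul(Mul(3, Mul(-24, Pow(-4, 2))), -31), 20) = Mul(Mul(Mul(3, Mul(-24, 16)), -31), 20) = Mul(Mul(Mul(3, -384), -31), 20) = Mul(Mul(-1152, -31), 20) = Mul(35712, 20) = 714240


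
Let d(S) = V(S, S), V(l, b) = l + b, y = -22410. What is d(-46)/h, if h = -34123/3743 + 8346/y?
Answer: 643084830/66327959 ≈ 9.6955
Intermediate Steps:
V(l, b) = b + l
d(S) = 2*S (d(S) = S + S = 2*S)
h = -132655918/13980105 (h = -34123/3743 + 8346/(-22410) = -34123*1/3743 + 8346*(-1/22410) = -34123/3743 - 1391/3735 = -132655918/13980105 ≈ -9.4889)
d(-46)/h = (2*(-46))/(-132655918/13980105) = -92*(-13980105/132655918) = 643084830/66327959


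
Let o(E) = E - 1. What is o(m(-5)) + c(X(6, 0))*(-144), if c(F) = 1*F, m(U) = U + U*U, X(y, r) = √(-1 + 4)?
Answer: 19 - 144*√3 ≈ -230.42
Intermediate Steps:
X(y, r) = √3
m(U) = U + U²
o(E) = -1 + E
c(F) = F
o(m(-5)) + c(X(6, 0))*(-144) = (-1 - 5*(1 - 5)) + √3*(-144) = (-1 - 5*(-4)) - 144*√3 = (-1 + 20) - 144*√3 = 19 - 144*√3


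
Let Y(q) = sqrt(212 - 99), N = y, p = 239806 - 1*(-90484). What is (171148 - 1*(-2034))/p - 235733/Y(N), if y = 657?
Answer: 86591/165145 - 235733*sqrt(113)/113 ≈ -22175.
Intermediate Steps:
p = 330290 (p = 239806 + 90484 = 330290)
N = 657
Y(q) = sqrt(113)
(171148 - 1*(-2034))/p - 235733/Y(N) = (171148 - 1*(-2034))/330290 - 235733*sqrt(113)/113 = (171148 + 2034)*(1/330290) - 235733*sqrt(113)/113 = 173182*(1/330290) - 235733*sqrt(113)/113 = 86591/165145 - 235733*sqrt(113)/113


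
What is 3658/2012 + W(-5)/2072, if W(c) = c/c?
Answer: 1895347/1042216 ≈ 1.8186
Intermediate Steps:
W(c) = 1
3658/2012 + W(-5)/2072 = 3658/2012 + 1/2072 = 3658*(1/2012) + 1*(1/2072) = 1829/1006 + 1/2072 = 1895347/1042216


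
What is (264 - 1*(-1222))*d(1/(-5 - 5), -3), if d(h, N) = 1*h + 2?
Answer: 14117/5 ≈ 2823.4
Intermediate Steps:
d(h, N) = 2 + h (d(h, N) = h + 2 = 2 + h)
(264 - 1*(-1222))*d(1/(-5 - 5), -3) = (264 - 1*(-1222))*(2 + 1/(-5 - 5)) = (264 + 1222)*(2 + 1/(-10)) = 1486*(2 - ⅒) = 1486*(19/10) = 14117/5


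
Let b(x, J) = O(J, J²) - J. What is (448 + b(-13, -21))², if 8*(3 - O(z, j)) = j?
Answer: 11122225/64 ≈ 1.7378e+5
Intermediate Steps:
O(z, j) = 3 - j/8
b(x, J) = 3 - J - J²/8 (b(x, J) = (3 - J²/8) - J = 3 - J - J²/8)
(448 + b(-13, -21))² = (448 + (3 - 1*(-21) - ⅛*(-21)²))² = (448 + (3 + 21 - ⅛*441))² = (448 + (3 + 21 - 441/8))² = (448 - 249/8)² = (3335/8)² = 11122225/64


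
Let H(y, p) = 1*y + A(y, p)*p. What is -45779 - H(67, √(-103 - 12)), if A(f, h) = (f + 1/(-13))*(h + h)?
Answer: -395898/13 ≈ -30454.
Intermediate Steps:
A(f, h) = 2*h*(-1/13 + f) (A(f, h) = (f - 1/13)*(2*h) = (-1/13 + f)*(2*h) = 2*h*(-1/13 + f))
H(y, p) = y + 2*p²*(-1 + 13*y)/13 (H(y, p) = 1*y + (2*p*(-1 + 13*y)/13)*p = y + 2*p²*(-1 + 13*y)/13)
-45779 - H(67, √(-103 - 12)) = -45779 - (67 + (√(-103 - 12))²*(-2/13 + 2*67)) = -45779 - (67 + (√(-115))²*(-2/13 + 134)) = -45779 - (67 + (I*√115)²*(1740/13)) = -45779 - (67 - 115*1740/13) = -45779 - (67 - 200100/13) = -45779 - 1*(-199229/13) = -45779 + 199229/13 = -395898/13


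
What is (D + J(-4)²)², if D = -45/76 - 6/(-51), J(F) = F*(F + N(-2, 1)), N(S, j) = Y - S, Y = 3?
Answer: 402363481/1669264 ≈ 241.04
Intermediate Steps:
N(S, j) = 3 - S
J(F) = F*(5 + F) (J(F) = F*(F + (3 - 1*(-2))) = F*(F + (3 + 2)) = F*(F + 5) = F*(5 + F))
D = -613/1292 (D = -45*1/76 - 6*(-1/51) = -45/76 + 2/17 = -613/1292 ≈ -0.47446)
(D + J(-4)²)² = (-613/1292 + (-4*(5 - 4))²)² = (-613/1292 + (-4*1)²)² = (-613/1292 + (-4)²)² = (-613/1292 + 16)² = (20059/1292)² = 402363481/1669264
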